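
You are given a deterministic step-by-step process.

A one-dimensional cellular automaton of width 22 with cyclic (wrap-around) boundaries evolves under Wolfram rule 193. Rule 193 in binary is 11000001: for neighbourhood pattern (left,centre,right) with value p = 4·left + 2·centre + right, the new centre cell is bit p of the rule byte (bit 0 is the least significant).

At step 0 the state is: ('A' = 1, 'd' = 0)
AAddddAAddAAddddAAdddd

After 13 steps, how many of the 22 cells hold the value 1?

14

t=0: AAddddAAddAAddddAAdddd
t=1: dAdAAddAdddAdAAddAdAAd
t=2: ddddAddddAddddAdddddAd
t=3: AAAdddAAdddAAdddAAAddd
t=4: dAAdAddAdAddAdAddAAdAd
t=5: ddAdddddddddddddddAddd
t=6: AdddAAAAAAAAAAAAAdddAA
t=7: AdAddAAAAAAAAAAAAdAddA
t=8: AdddddAAAAAAAAAAAddddd
t=9: ddAAAddAAAAAAAAAAdAAAd
t=10: AddAAdddAAAAAAAAAddAAd
t=11: ddddAdAddAAAAAAAAdddAd
t=12: AAAdddddddAAAAAAAdAddd
t=13: dAAdAAAAAddAAAAAAdddAd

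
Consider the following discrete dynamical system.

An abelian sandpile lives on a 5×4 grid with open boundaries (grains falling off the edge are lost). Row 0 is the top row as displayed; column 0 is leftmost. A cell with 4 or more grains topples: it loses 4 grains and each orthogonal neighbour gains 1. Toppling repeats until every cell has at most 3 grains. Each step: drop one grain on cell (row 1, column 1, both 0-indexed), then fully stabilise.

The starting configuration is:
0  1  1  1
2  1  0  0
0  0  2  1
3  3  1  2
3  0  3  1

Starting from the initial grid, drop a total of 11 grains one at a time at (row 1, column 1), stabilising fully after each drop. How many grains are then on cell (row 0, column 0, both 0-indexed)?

0) 0  1  1  1
2  1  0  0
0  0  2  1
3  3  1  2
3  0  3  1
1) 0  1  1  1
2  2  0  0
0  0  2  1
3  3  1  2
3  0  3  1
2) 0  1  1  1
2  3  0  0
0  0  2  1
3  3  1  2
3  0  3  1
3) 0  2  1  1
3  0  1  0
0  1  2  1
3  3  1  2
3  0  3  1
4) 0  2  1  1
3  1  1  0
0  1  2  1
3  3  1  2
3  0  3  1
5) 0  2  1  1
3  2  1  0
0  1  2  1
3  3  1  2
3  0  3  1
6) 0  2  1  1
3  3  1  0
0  1  2  1
3  3  1  2
3  0  3  1
7) 1  3  1  1
0  1  2  0
1  2  2  1
3  3  1  2
3  0  3  1
8) 1  3  1  1
0  2  2  0
1  2  2  1
3  3  1  2
3  0  3  1
9) 1  3  1  1
0  3  2  0
1  2  2  1
3  3  1  2
3  0  3  1
10) 2  0  2  1
1  1  3  0
1  3  2  1
3  3  1  2
3  0  3  1
11) 2  0  2  1
1  2  3  0
1  3  2  1
3  3  1  2
3  0  3  1

2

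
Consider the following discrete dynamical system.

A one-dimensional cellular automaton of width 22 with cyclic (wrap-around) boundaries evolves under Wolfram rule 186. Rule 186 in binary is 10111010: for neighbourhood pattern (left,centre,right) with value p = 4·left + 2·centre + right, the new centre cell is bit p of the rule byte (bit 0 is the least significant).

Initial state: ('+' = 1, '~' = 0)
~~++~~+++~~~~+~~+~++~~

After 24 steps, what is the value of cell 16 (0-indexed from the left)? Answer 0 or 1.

gen 0: ~~++~~+++~~~~+~~+~++~~
gen 1: ~++~++++~+~~+~++~++~+~
gen 2: ++~++++~+~++~++~++~+~+
gen 3: +~++++~+~++~++~++~+~++
gen 4: ~++++~+~++~++~++~+~+++
gen 5: ++++~+~++~++~++~+~+++~
gen 6: +++~+~++~++~++~+~+++~+
gen 7: ++~+~++~++~++~+~+++~++
gen 8: +~+~++~++~++~+~+++~+++
gen 9: ~+~++~++~++~+~+++~++++
gen 10: +~++~++~++~+~+++~++++~
gen 11: ~++~++~++~+~+++~++++~+
gen 12: ++~++~++~+~+++~++++~+~
gen 13: +~++~++~+~+++~++++~+~+
gen 14: ~++~++~+~+++~++++~+~++
gen 15: ++~++~+~+++~++++~+~++~
gen 16: +~++~+~+++~++++~+~++~+
gen 17: ~++~+~+++~++++~+~++~++
gen 18: ++~+~+++~++++~+~++~++~
gen 19: +~+~+++~++++~+~++~++~+
gen 20: ~+~+++~++++~+~++~++~++
gen 21: +~+++~++++~+~++~++~++~
gen 22: ~+++~++++~+~++~++~++~+
gen 23: +++~++++~+~++~++~++~+~
gen 24: ++~++++~+~++~++~++~+~+

1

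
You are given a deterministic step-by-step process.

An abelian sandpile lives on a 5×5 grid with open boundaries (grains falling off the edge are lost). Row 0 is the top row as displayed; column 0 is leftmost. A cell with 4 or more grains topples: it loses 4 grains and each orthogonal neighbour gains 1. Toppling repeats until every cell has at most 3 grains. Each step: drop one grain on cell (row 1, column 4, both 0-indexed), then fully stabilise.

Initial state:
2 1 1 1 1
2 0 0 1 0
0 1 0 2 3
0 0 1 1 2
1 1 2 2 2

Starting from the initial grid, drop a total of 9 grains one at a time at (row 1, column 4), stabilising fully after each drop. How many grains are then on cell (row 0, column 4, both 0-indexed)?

[0] 2 1 1 1 1
2 0 0 1 0
0 1 0 2 3
0 0 1 1 2
1 1 2 2 2
[1] 2 1 1 1 1
2 0 0 1 1
0 1 0 2 3
0 0 1 1 2
1 1 2 2 2
[2] 2 1 1 1 1
2 0 0 1 2
0 1 0 2 3
0 0 1 1 2
1 1 2 2 2
[3] 2 1 1 1 1
2 0 0 1 3
0 1 0 2 3
0 0 1 1 2
1 1 2 2 2
[4] 2 1 1 1 2
2 0 0 2 1
0 1 0 3 0
0 0 1 1 3
1 1 2 2 2
[5] 2 1 1 1 2
2 0 0 2 2
0 1 0 3 0
0 0 1 1 3
1 1 2 2 2
[6] 2 1 1 1 2
2 0 0 2 3
0 1 0 3 0
0 0 1 1 3
1 1 2 2 2
[7] 2 1 1 1 3
2 0 0 3 0
0 1 0 3 1
0 0 1 1 3
1 1 2 2 2
[8] 2 1 1 1 3
2 0 0 3 1
0 1 0 3 1
0 0 1 1 3
1 1 2 2 2
[9] 2 1 1 1 3
2 0 0 3 2
0 1 0 3 1
0 0 1 1 3
1 1 2 2 2

3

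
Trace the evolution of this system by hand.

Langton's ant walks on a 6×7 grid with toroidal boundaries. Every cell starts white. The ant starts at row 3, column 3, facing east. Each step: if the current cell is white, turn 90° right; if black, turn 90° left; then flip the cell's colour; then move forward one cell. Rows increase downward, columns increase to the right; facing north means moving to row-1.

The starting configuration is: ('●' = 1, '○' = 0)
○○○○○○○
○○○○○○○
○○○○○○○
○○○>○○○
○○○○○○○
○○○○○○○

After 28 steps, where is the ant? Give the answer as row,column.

gen 0: ○○○○○○○
○○○○○○○
○○○○○○○
○○○>○○○
○○○○○○○
○○○○○○○
gen 1: ○○○○○○○
○○○○○○○
○○○○○○○
○○○●○○○
○○○v○○○
○○○○○○○
gen 2: ○○○○○○○
○○○○○○○
○○○○○○○
○○○●○○○
○○<●○○○
○○○○○○○
gen 3: ○○○○○○○
○○○○○○○
○○○○○○○
○○^●○○○
○○●●○○○
○○○○○○○
gen 4: ○○○○○○○
○○○○○○○
○○○○○○○
○○●>○○○
○○●●○○○
○○○○○○○
gen 5: ○○○○○○○
○○○○○○○
○○○^○○○
○○●○○○○
○○●●○○○
○○○○○○○
gen 6: ○○○○○○○
○○○○○○○
○○○●>○○
○○●○○○○
○○●●○○○
○○○○○○○
gen 7: ○○○○○○○
○○○○○○○
○○○●●○○
○○●○v○○
○○●●○○○
○○○○○○○
gen 8: ○○○○○○○
○○○○○○○
○○○●●○○
○○●<●○○
○○●●○○○
○○○○○○○
gen 9: ○○○○○○○
○○○○○○○
○○○^●○○
○○●●●○○
○○●●○○○
○○○○○○○
gen 10: ○○○○○○○
○○○○○○○
○○<○●○○
○○●●●○○
○○●●○○○
○○○○○○○
gen 11: ○○○○○○○
○○^○○○○
○○●○●○○
○○●●●○○
○○●●○○○
○○○○○○○
gen 12: ○○○○○○○
○○●>○○○
○○●○●○○
○○●●●○○
○○●●○○○
○○○○○○○
gen 13: ○○○○○○○
○○●●○○○
○○●v●○○
○○●●●○○
○○●●○○○
○○○○○○○
gen 14: ○○○○○○○
○○●●○○○
○○<●●○○
○○●●●○○
○○●●○○○
○○○○○○○
gen 15: ○○○○○○○
○○●●○○○
○○○●●○○
○○v●●○○
○○●●○○○
○○○○○○○
gen 16: ○○○○○○○
○○●●○○○
○○○●●○○
○○○>●○○
○○●●○○○
○○○○○○○
gen 17: ○○○○○○○
○○●●○○○
○○○^●○○
○○○○●○○
○○●●○○○
○○○○○○○
gen 18: ○○○○○○○
○○●●○○○
○○<○●○○
○○○○●○○
○○●●○○○
○○○○○○○
gen 19: ○○○○○○○
○○^●○○○
○○●○●○○
○○○○●○○
○○●●○○○
○○○○○○○
gen 20: ○○○○○○○
○<○●○○○
○○●○●○○
○○○○●○○
○○●●○○○
○○○○○○○
gen 21: ○^○○○○○
○●○●○○○
○○●○●○○
○○○○●○○
○○●●○○○
○○○○○○○
gen 22: ○●>○○○○
○●○●○○○
○○●○●○○
○○○○●○○
○○●●○○○
○○○○○○○
gen 23: ○●●○○○○
○●v●○○○
○○●○●○○
○○○○●○○
○○●●○○○
○○○○○○○
gen 24: ○●●○○○○
○<●●○○○
○○●○●○○
○○○○●○○
○○●●○○○
○○○○○○○
gen 25: ○●●○○○○
○○●●○○○
○v●○●○○
○○○○●○○
○○●●○○○
○○○○○○○
gen 26: ○●●○○○○
○○●●○○○
<●●○●○○
○○○○●○○
○○●●○○○
○○○○○○○
gen 27: ○●●○○○○
^○●●○○○
●●●○●○○
○○○○●○○
○○●●○○○
○○○○○○○
gen 28: ○●●○○○○
●>●●○○○
●●●○●○○
○○○○●○○
○○●●○○○
○○○○○○○

1,1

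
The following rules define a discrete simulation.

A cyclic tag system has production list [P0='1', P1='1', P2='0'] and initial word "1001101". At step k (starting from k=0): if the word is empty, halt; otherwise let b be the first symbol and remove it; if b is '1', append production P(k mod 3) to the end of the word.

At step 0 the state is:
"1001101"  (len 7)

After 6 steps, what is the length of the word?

[0] "1001101"  (len 7)
[1] "0011011"  (len 7)
[2] "011011"  (len 6)
[3] "11011"  (len 5)
[4] "10111"  (len 5)
[5] "01111"  (len 5)
[6] "1111"  (len 4)

4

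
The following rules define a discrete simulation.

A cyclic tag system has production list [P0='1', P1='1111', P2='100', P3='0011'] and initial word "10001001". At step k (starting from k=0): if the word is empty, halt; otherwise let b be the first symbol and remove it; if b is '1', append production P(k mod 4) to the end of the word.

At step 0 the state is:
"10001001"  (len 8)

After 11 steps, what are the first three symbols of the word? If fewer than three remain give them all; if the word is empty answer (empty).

0) "10001001"  (len 8)
1) "00010011"  (len 8)
2) "0010011"  (len 7)
3) "010011"  (len 6)
4) "10011"  (len 5)
5) "00111"  (len 5)
6) "0111"  (len 4)
7) "111"  (len 3)
8) "110011"  (len 6)
9) "100111"  (len 6)
10) "001111111"  (len 9)
11) "01111111"  (len 8)

011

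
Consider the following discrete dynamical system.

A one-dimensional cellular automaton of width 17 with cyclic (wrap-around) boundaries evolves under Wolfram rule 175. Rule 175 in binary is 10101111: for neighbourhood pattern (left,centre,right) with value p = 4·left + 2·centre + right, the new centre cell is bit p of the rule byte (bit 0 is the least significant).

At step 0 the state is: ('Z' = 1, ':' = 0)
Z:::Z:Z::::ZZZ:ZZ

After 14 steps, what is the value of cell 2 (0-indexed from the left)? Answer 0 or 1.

0) Z:::Z:Z::::ZZZ:ZZ
1) ::ZZZZZ:ZZZZZ:ZZZ
2) :ZZZZZ:ZZZZZ:ZZZ:
3) ZZZZZ:ZZZZZ:ZZZ::
4) ZZZZ:ZZZZZ:ZZZ::Z
5) ZZZ:ZZZZZ:ZZZ::ZZ
6) ZZ:ZZZZZ:ZZZ::ZZZ
7) Z:ZZZZZ:ZZZ::ZZZZ
8) :ZZZZZ:ZZZ::ZZZZZ
9) ZZZZZ:ZZZ::ZZZZZ:
10) ZZZZ:ZZZ::ZZZZZ:Z
11) ZZZ:ZZZ::ZZZZZ:ZZ
12) ZZ:ZZZ::ZZZZZ:ZZZ
13) Z:ZZZ::ZZZZZ:ZZZZ
14) :ZZZ::ZZZZZ:ZZZZZ

1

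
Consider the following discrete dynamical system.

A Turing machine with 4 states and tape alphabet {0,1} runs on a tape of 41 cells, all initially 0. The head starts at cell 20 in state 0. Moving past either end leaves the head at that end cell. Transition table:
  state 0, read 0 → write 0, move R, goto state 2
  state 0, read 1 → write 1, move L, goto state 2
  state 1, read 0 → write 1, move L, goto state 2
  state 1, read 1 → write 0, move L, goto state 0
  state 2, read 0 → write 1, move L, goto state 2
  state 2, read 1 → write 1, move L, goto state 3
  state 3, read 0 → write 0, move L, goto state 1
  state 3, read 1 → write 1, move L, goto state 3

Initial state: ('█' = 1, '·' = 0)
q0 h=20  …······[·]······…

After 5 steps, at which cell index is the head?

17

step 0: q0 h=20  …······[·]······…
step 1: q2 h=21  …······[·]······…
step 2: q2 h=20  …······[·]█·····…
step 3: q2 h=19  …······[·]██····…
step 4: q2 h=18  …······[·]███···…
step 5: q2 h=17  …······[·]████··…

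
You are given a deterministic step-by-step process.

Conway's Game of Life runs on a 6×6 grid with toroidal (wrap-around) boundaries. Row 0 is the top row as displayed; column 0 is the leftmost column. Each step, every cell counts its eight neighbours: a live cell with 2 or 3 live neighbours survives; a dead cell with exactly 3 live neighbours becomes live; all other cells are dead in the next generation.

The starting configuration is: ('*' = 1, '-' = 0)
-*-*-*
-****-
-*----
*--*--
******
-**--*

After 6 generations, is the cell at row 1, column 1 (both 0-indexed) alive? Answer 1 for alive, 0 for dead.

[0] -*-*-*
-****-
-*----
*--*--
******
-**--*
[1] -----*
-*-**-
**--*-
---*--
------
------
[2] ----*-
-****-
**--**
------
------
------
[3] --*-*-
-**---
**--**
*----*
------
------
[4] -***--
--*-*-
--*-*-
-*--*-
------
------
[5] -***--
----*-
-**-**
---*--
------
--*---
[6] -***--
*---**
--*-**
--***-
------
-***--

0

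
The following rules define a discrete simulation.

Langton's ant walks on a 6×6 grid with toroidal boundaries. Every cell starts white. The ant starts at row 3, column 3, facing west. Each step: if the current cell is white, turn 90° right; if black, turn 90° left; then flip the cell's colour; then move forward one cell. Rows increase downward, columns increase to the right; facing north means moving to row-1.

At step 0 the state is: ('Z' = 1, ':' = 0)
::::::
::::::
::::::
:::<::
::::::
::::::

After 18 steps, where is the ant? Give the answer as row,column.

[0] ::::::
::::::
::::::
:::<::
::::::
::::::
[1] ::::::
::::::
:::^::
:::Z::
::::::
::::::
[2] ::::::
::::::
:::Z>:
:::Z::
::::::
::::::
[3] ::::::
::::::
:::ZZ:
:::Zv:
::::::
::::::
[4] ::::::
::::::
:::ZZ:
:::<Z:
::::::
::::::
[5] ::::::
::::::
:::ZZ:
::::Z:
:::v::
::::::
[6] ::::::
::::::
:::ZZ:
::::Z:
::<Z::
::::::
[7] ::::::
::::::
:::ZZ:
::^:Z:
::ZZ::
::::::
[8] ::::::
::::::
:::ZZ:
::Z>Z:
::ZZ::
::::::
[9] ::::::
::::::
:::ZZ:
::ZZZ:
::Zv::
::::::
[10] ::::::
::::::
:::ZZ:
::ZZZ:
::Z:>:
::::::
[11] ::::::
::::::
:::ZZ:
::ZZZ:
::Z:Z:
::::v:
[12] ::::::
::::::
:::ZZ:
::ZZZ:
::Z:Z:
:::<Z:
[13] ::::::
::::::
:::ZZ:
::ZZZ:
::Z^Z:
:::ZZ:
[14] ::::::
::::::
:::ZZ:
::ZZZ:
::ZZ>:
:::ZZ:
[15] ::::::
::::::
:::ZZ:
::ZZ^:
::ZZ::
:::ZZ:
[16] ::::::
::::::
:::ZZ:
::Z<::
::ZZ::
:::ZZ:
[17] ::::::
::::::
:::ZZ:
::Z:::
::Zv::
:::ZZ:
[18] ::::::
::::::
:::ZZ:
::Z:::
::Z:>:
:::ZZ:

4,4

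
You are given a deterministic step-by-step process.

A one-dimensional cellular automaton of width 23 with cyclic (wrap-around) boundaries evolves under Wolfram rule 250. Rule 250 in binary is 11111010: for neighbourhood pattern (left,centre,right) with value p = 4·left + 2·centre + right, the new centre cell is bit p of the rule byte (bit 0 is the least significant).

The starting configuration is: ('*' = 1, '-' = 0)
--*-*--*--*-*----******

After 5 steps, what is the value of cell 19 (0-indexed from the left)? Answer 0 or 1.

0) --*-*--*--*-*----******
1) **-*-**-**-*-*--*******
2) ***-*******-*-*********
3) ************-**********
4) ***********************
5) ***********************

1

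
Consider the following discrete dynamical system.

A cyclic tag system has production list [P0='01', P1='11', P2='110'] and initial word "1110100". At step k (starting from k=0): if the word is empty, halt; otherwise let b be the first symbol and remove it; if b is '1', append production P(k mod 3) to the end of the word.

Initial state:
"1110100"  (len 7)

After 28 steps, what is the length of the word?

gen 0: "1110100"  (len 7)
gen 1: "11010001"  (len 8)
gen 2: "101000111"  (len 9)
gen 3: "01000111110"  (len 11)
gen 4: "1000111110"  (len 10)
gen 5: "00011111011"  (len 11)
gen 6: "0011111011"  (len 10)
gen 7: "011111011"  (len 9)
gen 8: "11111011"  (len 8)
gen 9: "1111011110"  (len 10)
gen 10: "11101111001"  (len 11)
gen 11: "110111100111"  (len 12)
gen 12: "10111100111110"  (len 14)
gen 13: "011110011111001"  (len 15)
gen 14: "11110011111001"  (len 14)
gen 15: "1110011111001110"  (len 16)
gen 16: "11001111100111001"  (len 17)
gen 17: "100111110011100111"  (len 18)
gen 18: "00111110011100111110"  (len 20)
gen 19: "0111110011100111110"  (len 19)
gen 20: "111110011100111110"  (len 18)
gen 21: "11110011100111110110"  (len 20)
gen 22: "111001110011111011001"  (len 21)
gen 23: "1100111001111101100111"  (len 22)
gen 24: "100111001111101100111110"  (len 24)
gen 25: "0011100111110110011111001"  (len 25)
gen 26: "011100111110110011111001"  (len 24)
gen 27: "11100111110110011111001"  (len 23)
gen 28: "110011111011001111100101"  (len 24)

24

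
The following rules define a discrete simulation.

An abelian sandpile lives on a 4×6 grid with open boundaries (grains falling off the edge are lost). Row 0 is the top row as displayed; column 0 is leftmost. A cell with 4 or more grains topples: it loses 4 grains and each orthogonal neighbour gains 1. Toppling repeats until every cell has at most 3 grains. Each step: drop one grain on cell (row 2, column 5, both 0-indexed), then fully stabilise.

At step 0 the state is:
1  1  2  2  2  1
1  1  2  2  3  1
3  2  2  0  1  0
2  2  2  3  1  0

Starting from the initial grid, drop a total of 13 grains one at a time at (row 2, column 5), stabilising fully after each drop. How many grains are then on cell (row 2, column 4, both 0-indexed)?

1

step 0: 1  1  2  2  2  1
1  1  2  2  3  1
3  2  2  0  1  0
2  2  2  3  1  0
step 1: 1  1  2  2  2  1
1  1  2  2  3  1
3  2  2  0  1  1
2  2  2  3  1  0
step 2: 1  1  2  2  2  1
1  1  2  2  3  1
3  2  2  0  1  2
2  2  2  3  1  0
step 3: 1  1  2  2  2  1
1  1  2  2  3  1
3  2  2  0  1  3
2  2  2  3  1  0
step 4: 1  1  2  2  2  1
1  1  2  2  3  2
3  2  2  0  2  0
2  2  2  3  1  1
step 5: 1  1  2  2  2  1
1  1  2  2  3  2
3  2  2  0  2  1
2  2  2  3  1  1
step 6: 1  1  2  2  2  1
1  1  2  2  3  2
3  2  2  0  2  2
2  2  2  3  1  1
step 7: 1  1  2  2  2  1
1  1  2  2  3  2
3  2  2  0  2  3
2  2  2  3  1  1
step 8: 1  1  2  2  2  1
1  1  2  2  3  3
3  2  2  0  3  0
2  2  2  3  1  2
step 9: 1  1  2  2  2  1
1  1  2  2  3  3
3  2  2  0  3  1
2  2  2  3  1  2
step 10: 1  1  2  2  2  1
1  1  2  2  3  3
3  2  2  0  3  2
2  2  2  3  1  2
step 11: 1  1  2  2  2  1
1  1  2  2  3  3
3  2  2  0  3  3
2  2  2  3  1  2
step 12: 1  1  2  2  3  2
1  1  2  3  1  1
3  2  2  1  1  2
2  2  2  3  2  3
step 13: 1  1  2  2  3  2
1  1  2  3  1  1
3  2  2  1  1  3
2  2  2  3  2  3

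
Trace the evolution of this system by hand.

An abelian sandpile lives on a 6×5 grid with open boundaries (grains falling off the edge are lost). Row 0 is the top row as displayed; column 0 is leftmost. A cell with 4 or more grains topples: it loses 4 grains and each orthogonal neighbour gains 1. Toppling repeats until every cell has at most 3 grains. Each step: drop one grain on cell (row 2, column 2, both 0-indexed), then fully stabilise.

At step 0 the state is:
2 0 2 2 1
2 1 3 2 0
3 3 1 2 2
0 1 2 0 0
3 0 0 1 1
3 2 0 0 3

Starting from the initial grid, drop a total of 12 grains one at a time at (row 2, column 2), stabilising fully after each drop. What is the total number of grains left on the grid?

50

t=0: 2 0 2 2 1
2 1 3 2 0
3 3 1 2 2
0 1 2 0 0
3 0 0 1 1
3 2 0 0 3
t=1: 2 0 2 2 1
2 1 3 2 0
3 3 2 2 2
0 1 2 0 0
3 0 0 1 1
3 2 0 0 3
t=2: 2 0 2 2 1
2 1 3 2 0
3 3 3 2 2
0 1 2 0 0
3 0 0 1 1
3 2 0 0 3
t=3: 2 0 3 2 1
3 3 0 3 0
0 1 2 3 2
1 2 3 0 0
3 0 0 1 1
3 2 0 0 3
t=4: 2 0 3 2 1
3 3 0 3 0
0 1 3 3 2
1 2 3 0 0
3 0 0 1 1
3 2 0 0 3
t=5: 2 0 3 3 1
3 3 2 0 1
0 2 2 1 3
1 3 0 2 0
3 0 1 1 1
3 2 0 0 3
t=6: 2 0 3 3 1
3 3 2 0 1
0 2 3 1 3
1 3 0 2 0
3 0 1 1 1
3 2 0 0 3
t=7: 2 0 3 3 1
3 3 3 0 1
0 3 0 2 3
1 3 1 2 0
3 0 1 1 1
3 2 0 0 3
t=8: 2 0 3 3 1
3 3 3 0 1
0 3 1 2 3
1 3 1 2 0
3 0 1 1 1
3 2 0 0 3
t=9: 2 0 3 3 1
3 3 3 0 1
0 3 2 2 3
1 3 1 2 0
3 0 1 1 1
3 2 0 0 3
t=10: 2 0 3 3 1
3 3 3 0 1
0 3 3 2 3
1 3 1 2 0
3 0 1 1 1
3 2 0 0 3
t=11: 3 2 1 0 2
0 2 2 2 1
2 2 2 3 3
2 0 3 2 0
3 1 1 1 1
3 2 0 0 3
t=12: 3 2 1 0 2
0 2 2 2 1
2 2 3 3 3
2 0 3 2 0
3 1 1 1 1
3 2 0 0 3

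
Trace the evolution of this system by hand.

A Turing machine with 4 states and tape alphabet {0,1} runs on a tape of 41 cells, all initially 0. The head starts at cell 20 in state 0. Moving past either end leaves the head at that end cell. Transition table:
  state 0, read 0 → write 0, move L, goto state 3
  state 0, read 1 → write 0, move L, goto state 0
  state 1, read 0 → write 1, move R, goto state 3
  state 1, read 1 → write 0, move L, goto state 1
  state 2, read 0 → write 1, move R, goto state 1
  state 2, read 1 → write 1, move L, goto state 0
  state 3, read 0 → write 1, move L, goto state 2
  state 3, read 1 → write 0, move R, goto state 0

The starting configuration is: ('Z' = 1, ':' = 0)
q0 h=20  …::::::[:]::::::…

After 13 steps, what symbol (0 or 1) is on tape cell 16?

0

step 0: q0 h=20  …::::::[:]::::::…
step 1: q3 h=19  …::::::[:]::::::…
step 2: q2 h=18  …::::::[:]Z:::::…
step 3: q1 h=19  …:::::Z[Z]::::::…
step 4: q1 h=18  …::::::[Z]::::::…
step 5: q1 h=17  …::::::[:]::::::…
step 6: q3 h=18  …:::::Z[:]::::::…
step 7: q2 h=17  …::::::[Z]Z:::::…
step 8: q0 h=16  …::::::[:]ZZ::::…
step 9: q3 h=15  …::::::[:]:ZZ:::…
step 10: q2 h=14  …::::::[:]Z:ZZ::…
step 11: q1 h=15  …:::::Z[Z]:ZZ:::…
step 12: q1 h=14  …::::::[Z]::ZZ::…
step 13: q1 h=13  …::::::[:]:::ZZ:…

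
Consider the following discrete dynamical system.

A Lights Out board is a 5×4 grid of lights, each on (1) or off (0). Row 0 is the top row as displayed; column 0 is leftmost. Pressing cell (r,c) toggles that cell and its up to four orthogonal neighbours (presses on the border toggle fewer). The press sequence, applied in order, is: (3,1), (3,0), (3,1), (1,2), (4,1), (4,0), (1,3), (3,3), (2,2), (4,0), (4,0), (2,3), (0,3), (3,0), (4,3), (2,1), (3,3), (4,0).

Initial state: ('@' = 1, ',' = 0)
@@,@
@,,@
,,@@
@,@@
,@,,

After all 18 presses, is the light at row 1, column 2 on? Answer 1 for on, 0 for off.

1

step 0: @@,@
@,,@
,,@@
@,@@
,@,,
step 1: @@,@
@,,@
,@@@
,@,@
,,,,
step 2: @@,@
@,,@
@@@@
@,,@
@,,,
step 3: @@,@
@,,@
@,@@
,@@@
@@,,
step 4: @@@@
@@@,
@,,@
,@@@
@@,,
step 5: @@@@
@@@,
@,,@
,,@@
,,@,
step 6: @@@@
@@@,
@,,@
@,@@
@@@,
step 7: @@@,
@@,@
@,,,
@,@@
@@@,
step 8: @@@,
@@,@
@,,@
@,,,
@@@@
step 9: @@@,
@@@@
@@@,
@,@,
@@@@
step 10: @@@,
@@@@
@@@,
,,@,
,,@@
step 11: @@@,
@@@@
@@@,
@,@,
@@@@
step 12: @@@,
@@@,
@@,@
@,@@
@@@@
step 13: @@,@
@@@@
@@,@
@,@@
@@@@
step 14: @@,@
@@@@
,@,@
,@@@
,@@@
step 15: @@,@
@@@@
,@,@
,@@,
,@,,
step 16: @@,@
@,@@
@,@@
,,@,
,@,,
step 17: @@,@
@,@@
@,@,
,,,@
,@,@
step 18: @@,@
@,@@
@,@,
@,,@
@,,@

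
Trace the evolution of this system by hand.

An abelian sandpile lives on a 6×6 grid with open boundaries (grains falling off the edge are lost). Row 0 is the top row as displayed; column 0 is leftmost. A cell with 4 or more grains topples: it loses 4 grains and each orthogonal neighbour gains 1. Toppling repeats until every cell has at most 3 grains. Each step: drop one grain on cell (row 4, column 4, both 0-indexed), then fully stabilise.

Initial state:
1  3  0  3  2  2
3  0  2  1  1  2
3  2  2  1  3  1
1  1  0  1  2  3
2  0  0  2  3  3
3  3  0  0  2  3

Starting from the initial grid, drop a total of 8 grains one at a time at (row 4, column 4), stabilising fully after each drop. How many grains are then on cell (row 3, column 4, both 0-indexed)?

k=0  1  3  0  3  2  2
3  0  2  1  1  2
3  2  2  1  3  1
1  1  0  1  2  3
2  0  0  2  3  3
3  3  0  0  2  3
k=1  1  3  0  3  2  2
3  0  2  1  2  2
3  2  2  2  0  3
1  1  0  2  1  1
2  0  0  3  3  2
3  3  0  1  0  1
k=2  1  3  0  3  2  2
3  0  2  1  2  2
3  2  2  2  0  3
1  1  0  3  2  1
2  0  1  0  1  3
3  3  0  2  1  1
k=3  1  3  0  3  2  2
3  0  2  1  2  2
3  2  2  2  0  3
1  1  0  3  2  1
2  0  1  0  2  3
3  3  0  2  1  1
k=4  1  3  0  3  2  2
3  0  2  1  2  2
3  2  2  2  0  3
1  1  0  3  2  1
2  0  1  0  3  3
3  3  0  2  1  1
k=5  1  3  0  3  2  2
3  0  2  1  2  2
3  2  2  2  0  3
1  1  0  3  3  2
2  0  1  1  1  0
3  3  0  2  2  2
k=6  1  3  0  3  2  2
3  0  2  1  2  2
3  2  2  2  0  3
1  1  0  3  3  2
2  0  1  1  2  0
3  3  0  2  2  2
k=7  1  3  0  3  2  2
3  0  2  1  2  2
3  2  2  2  0  3
1  1  0  3  3  2
2  0  1  1  3  0
3  3  0  2  2  2
k=8  1  3  0  3  2  2
3  0  2  1  2  2
3  2  2  3  1  3
1  1  1  0  1  3
2  0  1  3  1  1
3  3  0  2  3  2

1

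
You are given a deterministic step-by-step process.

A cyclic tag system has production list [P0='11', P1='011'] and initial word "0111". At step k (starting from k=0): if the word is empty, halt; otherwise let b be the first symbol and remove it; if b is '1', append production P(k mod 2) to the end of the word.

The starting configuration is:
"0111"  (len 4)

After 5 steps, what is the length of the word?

7

step 0: "0111"  (len 4)
step 1: "111"  (len 3)
step 2: "11011"  (len 5)
step 3: "101111"  (len 6)
step 4: "01111011"  (len 8)
step 5: "1111011"  (len 7)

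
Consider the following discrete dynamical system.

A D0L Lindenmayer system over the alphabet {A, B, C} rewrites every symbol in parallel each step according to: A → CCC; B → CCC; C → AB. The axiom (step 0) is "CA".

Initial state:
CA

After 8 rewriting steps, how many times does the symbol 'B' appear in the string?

[0] CA
[1] ABCCC
[2] CCCCCCABABAB
[3] ABABABABABABCCCCCCCCCCCCCCCCCC
[4] CCCCCCCCCCCCCCCCCCCCCCCCCCCCCCCCCCCCABABABABABABABABABABABABABABABABABAB
[5] ABABABABABABABABABABABABABABABABABABABABABABABABABABABABAB…CCCCCCCCCCCCCCCCCCCCCCCCCCCCCCCCCCCCCCCCCCCCCCCCCCCCCCCCCC  (len 180)
[6] CCCCCCCCCCCCCCCCCCCCCCCCCCCCCCCCCCCCCCCCCCCCCCCCCCCCCCCCCC…ABABABABABABABABABABABABABABABABABABABABABABABABABABABABAB  (len 432)
[7] ABABABABABABABABABABABABABABABABABABABABABABABABABABABABAB…CCCCCCCCCCCCCCCCCCCCCCCCCCCCCCCCCCCCCCCCCCCCCCCCCCCCCCCCCC  (len 1080)
[8] CCCCCCCCCCCCCCCCCCCCCCCCCCCCCCCCCCCCCCCCCCCCCCCCCCCCCCCCCC…ABABABABABABABABABABABABABABABABABABABABABABABABABABABABAB  (len 2592)

648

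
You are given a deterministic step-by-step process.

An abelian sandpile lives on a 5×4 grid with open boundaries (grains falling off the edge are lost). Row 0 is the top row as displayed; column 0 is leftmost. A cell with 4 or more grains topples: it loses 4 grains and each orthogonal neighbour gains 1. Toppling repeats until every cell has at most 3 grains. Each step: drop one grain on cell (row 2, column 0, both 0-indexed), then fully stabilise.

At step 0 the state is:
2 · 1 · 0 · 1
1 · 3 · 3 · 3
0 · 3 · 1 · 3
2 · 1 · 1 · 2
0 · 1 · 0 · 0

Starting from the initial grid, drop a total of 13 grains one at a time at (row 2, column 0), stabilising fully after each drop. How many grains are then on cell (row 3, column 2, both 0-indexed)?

k=0  2 · 1 · 0 · 1
1 · 3 · 3 · 3
0 · 3 · 1 · 3
2 · 1 · 1 · 2
0 · 1 · 0 · 0
k=1  2 · 1 · 0 · 1
1 · 3 · 3 · 3
1 · 3 · 1 · 3
2 · 1 · 1 · 2
0 · 1 · 0 · 0
k=2  2 · 1 · 0 · 1
1 · 3 · 3 · 3
2 · 3 · 1 · 3
2 · 1 · 1 · 2
0 · 1 · 0 · 0
k=3  2 · 1 · 0 · 1
1 · 3 · 3 · 3
3 · 3 · 1 · 3
2 · 1 · 1 · 2
0 · 1 · 0 · 0
k=4  2 · 2 · 1 · 2
3 · 1 · 2 · 1
1 · 2 · 0 · 1
3 · 2 · 2 · 3
0 · 1 · 0 · 0
k=5  2 · 2 · 1 · 2
3 · 1 · 2 · 1
2 · 2 · 0 · 1
3 · 2 · 2 · 3
0 · 1 · 0 · 0
k=6  2 · 2 · 1 · 2
3 · 1 · 2 · 1
3 · 2 · 0 · 1
3 · 2 · 2 · 3
0 · 1 · 0 · 0
k=7  3 · 2 · 1 · 2
0 · 2 · 2 · 1
2 · 3 · 0 · 1
0 · 3 · 2 · 3
1 · 1 · 0 · 0
k=8  3 · 2 · 1 · 2
0 · 2 · 2 · 1
3 · 3 · 0 · 1
0 · 3 · 2 · 3
1 · 1 · 0 · 0
k=9  3 · 2 · 1 · 2
1 · 3 · 2 · 1
1 · 1 · 1 · 1
2 · 0 · 3 · 3
1 · 2 · 0 · 0
k=10  3 · 2 · 1 · 2
1 · 3 · 2 · 1
2 · 1 · 1 · 1
2 · 0 · 3 · 3
1 · 2 · 0 · 0
k=11  3 · 2 · 1 · 2
1 · 3 · 2 · 1
3 · 1 · 1 · 1
2 · 0 · 3 · 3
1 · 2 · 0 · 0
k=12  3 · 2 · 1 · 2
2 · 3 · 2 · 1
0 · 2 · 1 · 1
3 · 0 · 3 · 3
1 · 2 · 0 · 0
k=13  3 · 2 · 1 · 2
2 · 3 · 2 · 1
1 · 2 · 1 · 1
3 · 0 · 3 · 3
1 · 2 · 0 · 0

3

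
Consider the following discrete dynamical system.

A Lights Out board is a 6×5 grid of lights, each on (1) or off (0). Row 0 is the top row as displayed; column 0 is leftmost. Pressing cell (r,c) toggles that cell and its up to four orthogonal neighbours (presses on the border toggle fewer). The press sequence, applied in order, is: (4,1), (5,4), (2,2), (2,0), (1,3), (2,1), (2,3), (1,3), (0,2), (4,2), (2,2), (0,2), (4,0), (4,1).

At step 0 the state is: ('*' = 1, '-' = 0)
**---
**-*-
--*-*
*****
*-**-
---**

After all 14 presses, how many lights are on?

9

step 0: **---
**-*-
--*-*
*****
*-**-
---**
step 1: **---
**-*-
--*-*
*-***
-*-*-
-*-**
step 2: **---
**-*-
--*-*
*-***
-*-**
-*---
step 3: **---
****-
-*-**
*--**
-*-**
-*---
step 4: **---
-***-
*--**
---**
-*-**
-*---
step 5: **-*-
-*--*
*---*
---**
-*-**
-*---
step 6: **-*-
----*
-**-*
-*-**
-*-**
-*---
step 7: **-*-
---**
-*-*-
-*--*
-*-**
-*---
step 8: **---
--*--
-*---
-*--*
-*-**
-*---
step 9: *-**-
-----
-*---
-*--*
-*-**
-*---
step 10: *-**-
-----
-*---
-**-*
--*-*
-**--
step 11: *-**-
--*--
--**-
-*--*
--*-*
-**--
step 12: **---
-----
--**-
-*--*
--*-*
-**--
step 13: **---
-----
--**-
**--*
***-*
***--
step 14: **---
-----
--**-
*---*
----*
*-*--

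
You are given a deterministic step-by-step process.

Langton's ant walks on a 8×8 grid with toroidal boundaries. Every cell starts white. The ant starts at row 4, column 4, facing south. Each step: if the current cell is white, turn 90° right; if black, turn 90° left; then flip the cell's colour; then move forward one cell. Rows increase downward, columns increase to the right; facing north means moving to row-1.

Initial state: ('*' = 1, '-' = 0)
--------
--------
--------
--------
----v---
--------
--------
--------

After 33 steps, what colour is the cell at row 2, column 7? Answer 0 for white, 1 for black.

step 0: --------
--------
--------
--------
----v---
--------
--------
--------
step 1: --------
--------
--------
--------
---<*---
--------
--------
--------
step 2: --------
--------
--------
---^----
---**---
--------
--------
--------
step 3: --------
--------
--------
---*>---
---**---
--------
--------
--------
step 4: --------
--------
--------
---**---
---*v---
--------
--------
--------
step 5: --------
--------
--------
---**---
---*->--
--------
--------
--------
step 6: --------
--------
--------
---**---
---*-*--
-----v--
--------
--------
step 7: --------
--------
--------
---**---
---*-*--
----<*--
--------
--------
step 8: --------
--------
--------
---**---
---*^*--
----**--
--------
--------
step 9: --------
--------
--------
---**---
---**>--
----**--
--------
--------
step 10: --------
--------
--------
---**^--
---**---
----**--
--------
--------
step 11: --------
--------
--------
---***>-
---**---
----**--
--------
--------
step 12: --------
--------
--------
---****-
---**-v-
----**--
--------
--------
step 13: --------
--------
--------
---****-
---**<*-
----**--
--------
--------
step 14: --------
--------
--------
---**^*-
---****-
----**--
--------
--------
step 15: --------
--------
--------
---*<-*-
---****-
----**--
--------
--------
step 16: --------
--------
--------
---*--*-
---*v**-
----**--
--------
--------
step 17: --------
--------
--------
---*--*-
---*->*-
----**--
--------
--------
step 18: --------
--------
--------
---*-^*-
---*--*-
----**--
--------
--------
step 19: --------
--------
--------
---*-*>-
---*--*-
----**--
--------
--------
step 20: --------
--------
------^-
---*-*--
---*--*-
----**--
--------
--------
step 21: --------
--------
------*>
---*-*--
---*--*-
----**--
--------
--------
step 22: --------
--------
------**
---*-*-v
---*--*-
----**--
--------
--------
step 23: --------
--------
------**
---*-*<*
---*--*-
----**--
--------
--------
step 24: --------
--------
------^*
---*-***
---*--*-
----**--
--------
--------
step 25: --------
--------
-----<-*
---*-***
---*--*-
----**--
--------
--------
step 26: --------
-----^--
-----*-*
---*-***
---*--*-
----**--
--------
--------
step 27: --------
-----*>-
-----*-*
---*-***
---*--*-
----**--
--------
--------
step 28: --------
-----**-
-----*v*
---*-***
---*--*-
----**--
--------
--------
step 29: --------
-----**-
-----<**
---*-***
---*--*-
----**--
--------
--------
step 30: --------
-----**-
------**
---*-v**
---*--*-
----**--
--------
--------
step 31: --------
-----**-
------**
---*-->*
---*--*-
----**--
--------
--------
step 32: --------
-----**-
------^*
---*---*
---*--*-
----**--
--------
--------
step 33: --------
-----**-
-----<-*
---*---*
---*--*-
----**--
--------
--------

1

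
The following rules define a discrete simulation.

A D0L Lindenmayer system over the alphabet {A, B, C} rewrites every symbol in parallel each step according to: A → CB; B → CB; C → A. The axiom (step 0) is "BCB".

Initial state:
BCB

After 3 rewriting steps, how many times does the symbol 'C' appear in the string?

5

0) BCB
1) CBACB
2) ACBCBACB
3) CBACBACBCBACB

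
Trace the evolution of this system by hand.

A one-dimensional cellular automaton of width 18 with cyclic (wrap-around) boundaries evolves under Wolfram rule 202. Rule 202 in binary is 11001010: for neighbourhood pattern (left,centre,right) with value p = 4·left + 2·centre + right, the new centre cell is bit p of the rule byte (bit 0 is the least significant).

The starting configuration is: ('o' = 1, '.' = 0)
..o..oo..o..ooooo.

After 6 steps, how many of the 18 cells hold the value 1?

16

gen 0: ..o..oo..o..ooooo.
gen 1: .o..ooo.o..oooooo.
gen 2: o..oooo...ooooooo.
gen 3: ..ooooo..oooooooo.
gen 4: .oooooo.ooooooooo.
gen 5: ooooooo.ooooooooo.
gen 6: ooooooo.ooooooooo.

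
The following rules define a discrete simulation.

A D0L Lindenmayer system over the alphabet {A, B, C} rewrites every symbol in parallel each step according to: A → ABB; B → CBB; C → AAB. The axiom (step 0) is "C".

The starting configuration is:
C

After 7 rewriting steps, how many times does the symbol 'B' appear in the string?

1313

step 0: C
step 1: AAB
step 2: ABBABBCBB
step 3: ABBCBBCBBABBCBBCBBAABCBBCBB
step 4: ABBCBBCBBAABCBBCBBAABCBBCBBABBCBBCBBAABCBBCBBAABCBBCBBABBABBCBBAABCBBCBBAABCBBCBB
step 5: ABBCBBCBBAABCBBCBBAABCBBCBBABBABBCBBAABCBBCBBAABCBBCBBABBA…BCBBABBABBCBBAABCBBCBBAABCBBCBBABBABBCBBAABCBBCBBAABCBBCBB  (len 243)
step 6: ABBCBBCBBAABCBBCBBAABCBBCBBABBABBCBBAABCBBCBBAABCBBCBBABBA…BCBBABBABBCBBAABCBBCBBAABCBBCBBABBABBCBBAABCBBCBBAABCBBCBB  (len 729)
step 7: ABBCBBCBBAABCBBCBBAABCBBCBBABBABBCBBAABCBBCBBAABCBBCBBABBA…BCBBABBABBCBBAABCBBCBBAABCBBCBBABBABBCBBAABCBBCBBAABCBBCBB  (len 2187)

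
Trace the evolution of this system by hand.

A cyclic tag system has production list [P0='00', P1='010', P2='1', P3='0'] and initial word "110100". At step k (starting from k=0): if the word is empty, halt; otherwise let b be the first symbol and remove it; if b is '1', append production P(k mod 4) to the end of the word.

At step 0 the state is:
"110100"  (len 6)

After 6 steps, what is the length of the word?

0) "110100"  (len 6)
1) "1010000"  (len 7)
2) "010000010"  (len 9)
3) "10000010"  (len 8)
4) "00000100"  (len 8)
5) "0000100"  (len 7)
6) "000100"  (len 6)

6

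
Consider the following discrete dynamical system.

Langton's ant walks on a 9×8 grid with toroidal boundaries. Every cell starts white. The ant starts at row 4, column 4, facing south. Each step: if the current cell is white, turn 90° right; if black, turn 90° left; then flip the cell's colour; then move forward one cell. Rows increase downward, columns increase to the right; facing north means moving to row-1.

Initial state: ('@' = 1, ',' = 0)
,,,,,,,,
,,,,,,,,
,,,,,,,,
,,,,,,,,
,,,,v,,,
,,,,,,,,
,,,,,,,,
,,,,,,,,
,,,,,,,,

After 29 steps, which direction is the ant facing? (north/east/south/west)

[0] ,,,,,,,,
,,,,,,,,
,,,,,,,,
,,,,,,,,
,,,,v,,,
,,,,,,,,
,,,,,,,,
,,,,,,,,
,,,,,,,,
[1] ,,,,,,,,
,,,,,,,,
,,,,,,,,
,,,,,,,,
,,,<@,,,
,,,,,,,,
,,,,,,,,
,,,,,,,,
,,,,,,,,
[2] ,,,,,,,,
,,,,,,,,
,,,,,,,,
,,,^,,,,
,,,@@,,,
,,,,,,,,
,,,,,,,,
,,,,,,,,
,,,,,,,,
[3] ,,,,,,,,
,,,,,,,,
,,,,,,,,
,,,@>,,,
,,,@@,,,
,,,,,,,,
,,,,,,,,
,,,,,,,,
,,,,,,,,
[4] ,,,,,,,,
,,,,,,,,
,,,,,,,,
,,,@@,,,
,,,@v,,,
,,,,,,,,
,,,,,,,,
,,,,,,,,
,,,,,,,,
[5] ,,,,,,,,
,,,,,,,,
,,,,,,,,
,,,@@,,,
,,,@,>,,
,,,,,,,,
,,,,,,,,
,,,,,,,,
,,,,,,,,
[6] ,,,,,,,,
,,,,,,,,
,,,,,,,,
,,,@@,,,
,,,@,@,,
,,,,,v,,
,,,,,,,,
,,,,,,,,
,,,,,,,,
[7] ,,,,,,,,
,,,,,,,,
,,,,,,,,
,,,@@,,,
,,,@,@,,
,,,,<@,,
,,,,,,,,
,,,,,,,,
,,,,,,,,
[8] ,,,,,,,,
,,,,,,,,
,,,,,,,,
,,,@@,,,
,,,@^@,,
,,,,@@,,
,,,,,,,,
,,,,,,,,
,,,,,,,,
[9] ,,,,,,,,
,,,,,,,,
,,,,,,,,
,,,@@,,,
,,,@@>,,
,,,,@@,,
,,,,,,,,
,,,,,,,,
,,,,,,,,
[10] ,,,,,,,,
,,,,,,,,
,,,,,,,,
,,,@@^,,
,,,@@,,,
,,,,@@,,
,,,,,,,,
,,,,,,,,
,,,,,,,,
[11] ,,,,,,,,
,,,,,,,,
,,,,,,,,
,,,@@@>,
,,,@@,,,
,,,,@@,,
,,,,,,,,
,,,,,,,,
,,,,,,,,
[12] ,,,,,,,,
,,,,,,,,
,,,,,,,,
,,,@@@@,
,,,@@,v,
,,,,@@,,
,,,,,,,,
,,,,,,,,
,,,,,,,,
[13] ,,,,,,,,
,,,,,,,,
,,,,,,,,
,,,@@@@,
,,,@@<@,
,,,,@@,,
,,,,,,,,
,,,,,,,,
,,,,,,,,
[14] ,,,,,,,,
,,,,,,,,
,,,,,,,,
,,,@@^@,
,,,@@@@,
,,,,@@,,
,,,,,,,,
,,,,,,,,
,,,,,,,,
[15] ,,,,,,,,
,,,,,,,,
,,,,,,,,
,,,@<,@,
,,,@@@@,
,,,,@@,,
,,,,,,,,
,,,,,,,,
,,,,,,,,
[16] ,,,,,,,,
,,,,,,,,
,,,,,,,,
,,,@,,@,
,,,@v@@,
,,,,@@,,
,,,,,,,,
,,,,,,,,
,,,,,,,,
[17] ,,,,,,,,
,,,,,,,,
,,,,,,,,
,,,@,,@,
,,,@,>@,
,,,,@@,,
,,,,,,,,
,,,,,,,,
,,,,,,,,
[18] ,,,,,,,,
,,,,,,,,
,,,,,,,,
,,,@,^@,
,,,@,,@,
,,,,@@,,
,,,,,,,,
,,,,,,,,
,,,,,,,,
[19] ,,,,,,,,
,,,,,,,,
,,,,,,,,
,,,@,@>,
,,,@,,@,
,,,,@@,,
,,,,,,,,
,,,,,,,,
,,,,,,,,
[20] ,,,,,,,,
,,,,,,,,
,,,,,,^,
,,,@,@,,
,,,@,,@,
,,,,@@,,
,,,,,,,,
,,,,,,,,
,,,,,,,,
[21] ,,,,,,,,
,,,,,,,,
,,,,,,@>
,,,@,@,,
,,,@,,@,
,,,,@@,,
,,,,,,,,
,,,,,,,,
,,,,,,,,
[22] ,,,,,,,,
,,,,,,,,
,,,,,,@@
,,,@,@,v
,,,@,,@,
,,,,@@,,
,,,,,,,,
,,,,,,,,
,,,,,,,,
[23] ,,,,,,,,
,,,,,,,,
,,,,,,@@
,,,@,@<@
,,,@,,@,
,,,,@@,,
,,,,,,,,
,,,,,,,,
,,,,,,,,
[24] ,,,,,,,,
,,,,,,,,
,,,,,,^@
,,,@,@@@
,,,@,,@,
,,,,@@,,
,,,,,,,,
,,,,,,,,
,,,,,,,,
[25] ,,,,,,,,
,,,,,,,,
,,,,,<,@
,,,@,@@@
,,,@,,@,
,,,,@@,,
,,,,,,,,
,,,,,,,,
,,,,,,,,
[26] ,,,,,,,,
,,,,,^,,
,,,,,@,@
,,,@,@@@
,,,@,,@,
,,,,@@,,
,,,,,,,,
,,,,,,,,
,,,,,,,,
[27] ,,,,,,,,
,,,,,@>,
,,,,,@,@
,,,@,@@@
,,,@,,@,
,,,,@@,,
,,,,,,,,
,,,,,,,,
,,,,,,,,
[28] ,,,,,,,,
,,,,,@@,
,,,,,@v@
,,,@,@@@
,,,@,,@,
,,,,@@,,
,,,,,,,,
,,,,,,,,
,,,,,,,,
[29] ,,,,,,,,
,,,,,@@,
,,,,,<@@
,,,@,@@@
,,,@,,@,
,,,,@@,,
,,,,,,,,
,,,,,,,,
,,,,,,,,

west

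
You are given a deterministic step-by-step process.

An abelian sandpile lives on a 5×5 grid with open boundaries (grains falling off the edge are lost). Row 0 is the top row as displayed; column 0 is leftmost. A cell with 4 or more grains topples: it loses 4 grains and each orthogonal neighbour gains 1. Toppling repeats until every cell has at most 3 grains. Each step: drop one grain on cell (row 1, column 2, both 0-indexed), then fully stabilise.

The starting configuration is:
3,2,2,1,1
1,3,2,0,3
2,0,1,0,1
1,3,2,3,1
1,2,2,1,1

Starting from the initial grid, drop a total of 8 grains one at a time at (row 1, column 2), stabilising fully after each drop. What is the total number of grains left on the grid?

step 0: 3,2,2,1,1
1,3,2,0,3
2,0,1,0,1
1,3,2,3,1
1,2,2,1,1
step 1: 3,2,2,1,1
1,3,3,0,3
2,0,1,0,1
1,3,2,3,1
1,2,2,1,1
step 2: 3,3,3,1,1
2,0,1,1,3
2,1,2,0,1
1,3,2,3,1
1,2,2,1,1
step 3: 3,3,3,1,1
2,0,2,1,3
2,1,2,0,1
1,3,2,3,1
1,2,2,1,1
step 4: 3,3,3,1,1
2,0,3,1,3
2,1,2,0,1
1,3,2,3,1
1,2,2,1,1
step 5: 0,1,1,2,1
3,2,1,2,3
2,1,3,0,1
1,3,2,3,1
1,2,2,1,1
step 6: 0,1,1,2,1
3,2,2,2,3
2,1,3,0,1
1,3,2,3,1
1,2,2,1,1
step 7: 0,1,1,2,1
3,2,3,2,3
2,1,3,0,1
1,3,2,3,1
1,2,2,1,1
step 8: 0,1,2,2,1
3,3,1,3,3
2,2,0,1,1
1,3,3,3,1
1,2,2,1,1

43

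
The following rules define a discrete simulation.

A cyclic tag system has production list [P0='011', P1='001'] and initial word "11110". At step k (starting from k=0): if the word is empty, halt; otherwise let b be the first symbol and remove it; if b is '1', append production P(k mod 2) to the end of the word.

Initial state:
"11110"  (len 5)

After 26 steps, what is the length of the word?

t=0: "11110"  (len 5)
t=1: "1110011"  (len 7)
t=2: "110011001"  (len 9)
t=3: "10011001011"  (len 11)
t=4: "0011001011001"  (len 13)
t=5: "011001011001"  (len 12)
t=6: "11001011001"  (len 11)
t=7: "1001011001011"  (len 13)
t=8: "001011001011001"  (len 15)
t=9: "01011001011001"  (len 14)
t=10: "1011001011001"  (len 13)
t=11: "011001011001011"  (len 15)
t=12: "11001011001011"  (len 14)
t=13: "1001011001011011"  (len 16)
t=14: "001011001011011001"  (len 18)
t=15: "01011001011011001"  (len 17)
t=16: "1011001011011001"  (len 16)
t=17: "011001011011001011"  (len 18)
t=18: "11001011011001011"  (len 17)
t=19: "1001011011001011011"  (len 19)
t=20: "001011011001011011001"  (len 21)
t=21: "01011011001011011001"  (len 20)
t=22: "1011011001011011001"  (len 19)
t=23: "011011001011011001011"  (len 21)
t=24: "11011001011011001011"  (len 20)
t=25: "1011001011011001011011"  (len 22)
t=26: "011001011011001011011001"  (len 24)

24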